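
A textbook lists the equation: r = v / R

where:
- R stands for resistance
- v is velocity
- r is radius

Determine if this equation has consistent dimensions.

No

R (resistance) has dimensions [I^-2 L^2 M T^-3].
v (velocity) has dimensions [L T^-1].
r (radius) has dimensions [L].

Left side: [L]
Right side: [I^2 L^-1 M^-1 T^2]

The two sides have different dimensions, so the equation is NOT dimensionally consistent.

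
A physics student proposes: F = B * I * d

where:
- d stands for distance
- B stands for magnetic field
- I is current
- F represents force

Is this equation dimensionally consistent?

Yes

d (distance) has dimensions [L].
B (magnetic field) has dimensions [I^-1 M T^-2].
I (current) has dimensions [I].
F (force) has dimensions [L M T^-2].

Left side: [L M T^-2]
Right side: [L M T^-2]

Both sides have the same dimensions, so the equation is dimensionally consistent.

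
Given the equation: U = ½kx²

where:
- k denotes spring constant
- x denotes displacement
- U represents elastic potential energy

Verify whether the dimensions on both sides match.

Yes

k (spring constant) has dimensions [M T^-2].
x (displacement) has dimensions [L].
U (elastic potential energy) has dimensions [L^2 M T^-2].

Left side: [L^2 M T^-2]
Right side: [L^2 M T^-2]

Both sides have the same dimensions, so the equation is dimensionally consistent.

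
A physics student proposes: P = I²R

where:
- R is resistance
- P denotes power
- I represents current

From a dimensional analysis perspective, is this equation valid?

Yes

R (resistance) has dimensions [I^-2 L^2 M T^-3].
P (power) has dimensions [L^2 M T^-3].
I (current) has dimensions [I].

Left side: [L^2 M T^-3]
Right side: [L^2 M T^-3]

Both sides have the same dimensions, so the equation is dimensionally consistent.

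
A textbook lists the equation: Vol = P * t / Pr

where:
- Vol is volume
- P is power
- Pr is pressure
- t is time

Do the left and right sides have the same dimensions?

Yes

Vol (volume) has dimensions [L^3].
P (power) has dimensions [L^2 M T^-3].
Pr (pressure) has dimensions [L^-1 M T^-2].
t (time) has dimensions [T].

Left side: [L^3]
Right side: [L^3]

Both sides have the same dimensions, so the equation is dimensionally consistent.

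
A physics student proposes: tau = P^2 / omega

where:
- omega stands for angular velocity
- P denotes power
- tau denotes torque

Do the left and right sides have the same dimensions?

No

omega (angular velocity) has dimensions [T^-1].
P (power) has dimensions [L^2 M T^-3].
tau (torque) has dimensions [L^2 M T^-2].

Left side: [L^2 M T^-2]
Right side: [L^4 M^2 T^-5]

The two sides have different dimensions, so the equation is NOT dimensionally consistent.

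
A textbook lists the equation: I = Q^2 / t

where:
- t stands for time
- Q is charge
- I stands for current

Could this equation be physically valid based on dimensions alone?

No

t (time) has dimensions [T].
Q (charge) has dimensions [I T].
I (current) has dimensions [I].

Left side: [I]
Right side: [I^2 T]

The two sides have different dimensions, so the equation is NOT dimensionally consistent.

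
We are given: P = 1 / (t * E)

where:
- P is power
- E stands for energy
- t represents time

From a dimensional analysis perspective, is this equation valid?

No

P (power) has dimensions [L^2 M T^-3].
E (energy) has dimensions [L^2 M T^-2].
t (time) has dimensions [T].

Left side: [L^2 M T^-3]
Right side: [L^-2 M^-1 T]

The two sides have different dimensions, so the equation is NOT dimensionally consistent.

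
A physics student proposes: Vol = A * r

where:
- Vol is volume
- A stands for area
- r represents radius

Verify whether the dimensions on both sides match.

Yes

Vol (volume) has dimensions [L^3].
A (area) has dimensions [L^2].
r (radius) has dimensions [L].

Left side: [L^3]
Right side: [L^3]

Both sides have the same dimensions, so the equation is dimensionally consistent.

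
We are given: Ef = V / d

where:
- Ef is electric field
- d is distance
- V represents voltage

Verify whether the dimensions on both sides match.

Yes

Ef (electric field) has dimensions [I^-1 L M T^-3].
d (distance) has dimensions [L].
V (voltage) has dimensions [I^-1 L^2 M T^-3].

Left side: [I^-1 L M T^-3]
Right side: [I^-1 L M T^-3]

Both sides have the same dimensions, so the equation is dimensionally consistent.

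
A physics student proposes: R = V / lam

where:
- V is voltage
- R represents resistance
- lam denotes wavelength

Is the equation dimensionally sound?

No

V (voltage) has dimensions [I^-1 L^2 M T^-3].
R (resistance) has dimensions [I^-2 L^2 M T^-3].
lam (wavelength) has dimensions [L].

Left side: [I^-2 L^2 M T^-3]
Right side: [I^-1 L M T^-3]

The two sides have different dimensions, so the equation is NOT dimensionally consistent.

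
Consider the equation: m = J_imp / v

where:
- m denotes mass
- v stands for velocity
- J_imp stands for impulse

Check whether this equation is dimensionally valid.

Yes

m (mass) has dimensions [M].
v (velocity) has dimensions [L T^-1].
J_imp (impulse) has dimensions [L M T^-1].

Left side: [M]
Right side: [M]

Both sides have the same dimensions, so the equation is dimensionally consistent.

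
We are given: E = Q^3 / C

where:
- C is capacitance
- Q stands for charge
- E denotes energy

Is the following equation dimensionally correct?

No

C (capacitance) has dimensions [I^2 L^-2 M^-1 T^4].
Q (charge) has dimensions [I T].
E (energy) has dimensions [L^2 M T^-2].

Left side: [L^2 M T^-2]
Right side: [I L^2 M T^-1]

The two sides have different dimensions, so the equation is NOT dimensionally consistent.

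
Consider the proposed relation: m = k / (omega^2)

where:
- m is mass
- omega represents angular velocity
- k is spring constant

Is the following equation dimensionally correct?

Yes

m (mass) has dimensions [M].
omega (angular velocity) has dimensions [T^-1].
k (spring constant) has dimensions [M T^-2].

Left side: [M]
Right side: [M]

Both sides have the same dimensions, so the equation is dimensionally consistent.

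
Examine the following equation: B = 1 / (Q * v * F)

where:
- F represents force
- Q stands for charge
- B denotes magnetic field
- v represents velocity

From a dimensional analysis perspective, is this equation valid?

No

F (force) has dimensions [L M T^-2].
Q (charge) has dimensions [I T].
B (magnetic field) has dimensions [I^-1 M T^-2].
v (velocity) has dimensions [L T^-1].

Left side: [I^-1 M T^-2]
Right side: [I^-1 L^-2 M^-1 T^2]

The two sides have different dimensions, so the equation is NOT dimensionally consistent.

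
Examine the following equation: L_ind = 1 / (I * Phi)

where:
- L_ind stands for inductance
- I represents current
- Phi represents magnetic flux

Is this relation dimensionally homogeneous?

No

L_ind (inductance) has dimensions [I^-2 L^2 M T^-2].
I (current) has dimensions [I].
Phi (magnetic flux) has dimensions [I^-1 L^2 M T^-2].

Left side: [I^-2 L^2 M T^-2]
Right side: [L^-2 M^-1 T^2]

The two sides have different dimensions, so the equation is NOT dimensionally consistent.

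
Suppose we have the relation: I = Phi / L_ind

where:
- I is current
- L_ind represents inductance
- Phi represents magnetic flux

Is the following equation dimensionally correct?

Yes

I (current) has dimensions [I].
L_ind (inductance) has dimensions [I^-2 L^2 M T^-2].
Phi (magnetic flux) has dimensions [I^-1 L^2 M T^-2].

Left side: [I]
Right side: [I]

Both sides have the same dimensions, so the equation is dimensionally consistent.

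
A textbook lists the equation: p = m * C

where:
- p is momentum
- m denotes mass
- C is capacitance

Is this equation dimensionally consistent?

No

p (momentum) has dimensions [L M T^-1].
m (mass) has dimensions [M].
C (capacitance) has dimensions [I^2 L^-2 M^-1 T^4].

Left side: [L M T^-1]
Right side: [I^2 L^-2 T^4]

The two sides have different dimensions, so the equation is NOT dimensionally consistent.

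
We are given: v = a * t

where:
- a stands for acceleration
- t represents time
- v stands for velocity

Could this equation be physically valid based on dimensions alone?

Yes

a (acceleration) has dimensions [L T^-2].
t (time) has dimensions [T].
v (velocity) has dimensions [L T^-1].

Left side: [L T^-1]
Right side: [L T^-1]

Both sides have the same dimensions, so the equation is dimensionally consistent.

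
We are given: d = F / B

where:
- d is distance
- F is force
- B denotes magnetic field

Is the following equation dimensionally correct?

No

d (distance) has dimensions [L].
F (force) has dimensions [L M T^-2].
B (magnetic field) has dimensions [I^-1 M T^-2].

Left side: [L]
Right side: [I L]

The two sides have different dimensions, so the equation is NOT dimensionally consistent.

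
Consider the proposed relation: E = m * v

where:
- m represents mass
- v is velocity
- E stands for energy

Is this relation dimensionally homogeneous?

No

m (mass) has dimensions [M].
v (velocity) has dimensions [L T^-1].
E (energy) has dimensions [L^2 M T^-2].

Left side: [L^2 M T^-2]
Right side: [L M T^-1]

The two sides have different dimensions, so the equation is NOT dimensionally consistent.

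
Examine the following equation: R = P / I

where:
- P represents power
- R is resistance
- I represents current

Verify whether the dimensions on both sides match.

No

P (power) has dimensions [L^2 M T^-3].
R (resistance) has dimensions [I^-2 L^2 M T^-3].
I (current) has dimensions [I].

Left side: [I^-2 L^2 M T^-3]
Right side: [I^-1 L^2 M T^-3]

The two sides have different dimensions, so the equation is NOT dimensionally consistent.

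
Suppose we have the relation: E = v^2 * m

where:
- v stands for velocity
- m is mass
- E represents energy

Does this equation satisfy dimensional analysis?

Yes

v (velocity) has dimensions [L T^-1].
m (mass) has dimensions [M].
E (energy) has dimensions [L^2 M T^-2].

Left side: [L^2 M T^-2]
Right side: [L^2 M T^-2]

Both sides have the same dimensions, so the equation is dimensionally consistent.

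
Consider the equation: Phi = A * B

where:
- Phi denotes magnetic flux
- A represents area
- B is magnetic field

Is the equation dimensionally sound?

Yes

Phi (magnetic flux) has dimensions [I^-1 L^2 M T^-2].
A (area) has dimensions [L^2].
B (magnetic field) has dimensions [I^-1 M T^-2].

Left side: [I^-1 L^2 M T^-2]
Right side: [I^-1 L^2 M T^-2]

Both sides have the same dimensions, so the equation is dimensionally consistent.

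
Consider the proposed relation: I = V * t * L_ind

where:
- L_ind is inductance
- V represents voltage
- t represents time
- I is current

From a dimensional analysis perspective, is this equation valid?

No

L_ind (inductance) has dimensions [I^-2 L^2 M T^-2].
V (voltage) has dimensions [I^-1 L^2 M T^-3].
t (time) has dimensions [T].
I (current) has dimensions [I].

Left side: [I]
Right side: [I^-3 L^4 M^2 T^-4]

The two sides have different dimensions, so the equation is NOT dimensionally consistent.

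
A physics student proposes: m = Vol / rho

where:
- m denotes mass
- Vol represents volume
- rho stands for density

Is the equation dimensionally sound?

No

m (mass) has dimensions [M].
Vol (volume) has dimensions [L^3].
rho (density) has dimensions [L^-3 M].

Left side: [M]
Right side: [L^6 M^-1]

The two sides have different dimensions, so the equation is NOT dimensionally consistent.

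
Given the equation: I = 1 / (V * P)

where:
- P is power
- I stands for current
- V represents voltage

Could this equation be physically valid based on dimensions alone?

No

P (power) has dimensions [L^2 M T^-3].
I (current) has dimensions [I].
V (voltage) has dimensions [I^-1 L^2 M T^-3].

Left side: [I]
Right side: [I L^-4 M^-2 T^6]

The two sides have different dimensions, so the equation is NOT dimensionally consistent.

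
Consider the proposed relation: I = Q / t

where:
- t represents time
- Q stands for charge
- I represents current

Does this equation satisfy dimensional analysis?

Yes

t (time) has dimensions [T].
Q (charge) has dimensions [I T].
I (current) has dimensions [I].

Left side: [I]
Right side: [I]

Both sides have the same dimensions, so the equation is dimensionally consistent.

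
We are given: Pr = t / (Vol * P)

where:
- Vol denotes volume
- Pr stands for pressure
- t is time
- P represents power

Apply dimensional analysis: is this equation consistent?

No

Vol (volume) has dimensions [L^3].
Pr (pressure) has dimensions [L^-1 M T^-2].
t (time) has dimensions [T].
P (power) has dimensions [L^2 M T^-3].

Left side: [L^-1 M T^-2]
Right side: [L^-5 M^-1 T^4]

The two sides have different dimensions, so the equation is NOT dimensionally consistent.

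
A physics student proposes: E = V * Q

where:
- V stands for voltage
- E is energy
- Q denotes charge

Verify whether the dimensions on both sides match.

Yes

V (voltage) has dimensions [I^-1 L^2 M T^-3].
E (energy) has dimensions [L^2 M T^-2].
Q (charge) has dimensions [I T].

Left side: [L^2 M T^-2]
Right side: [L^2 M T^-2]

Both sides have the same dimensions, so the equation is dimensionally consistent.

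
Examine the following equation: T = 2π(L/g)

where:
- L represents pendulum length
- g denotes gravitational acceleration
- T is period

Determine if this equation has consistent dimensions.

No

L (pendulum length) has dimensions [L].
g (gravitational acceleration) has dimensions [L T^-2].
T (period) has dimensions [T].

Left side: [T]
Right side: [T^2]

The two sides have different dimensions, so the equation is NOT dimensionally consistent.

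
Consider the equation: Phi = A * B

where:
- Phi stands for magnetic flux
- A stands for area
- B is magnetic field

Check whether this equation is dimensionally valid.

Yes

Phi (magnetic flux) has dimensions [I^-1 L^2 M T^-2].
A (area) has dimensions [L^2].
B (magnetic field) has dimensions [I^-1 M T^-2].

Left side: [I^-1 L^2 M T^-2]
Right side: [I^-1 L^2 M T^-2]

Both sides have the same dimensions, so the equation is dimensionally consistent.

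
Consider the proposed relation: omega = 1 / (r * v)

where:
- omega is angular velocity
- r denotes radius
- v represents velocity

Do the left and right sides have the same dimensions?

No

omega (angular velocity) has dimensions [T^-1].
r (radius) has dimensions [L].
v (velocity) has dimensions [L T^-1].

Left side: [T^-1]
Right side: [L^-2 T]

The two sides have different dimensions, so the equation is NOT dimensionally consistent.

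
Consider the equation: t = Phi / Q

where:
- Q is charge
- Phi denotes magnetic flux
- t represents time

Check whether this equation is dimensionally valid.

No

Q (charge) has dimensions [I T].
Phi (magnetic flux) has dimensions [I^-1 L^2 M T^-2].
t (time) has dimensions [T].

Left side: [T]
Right side: [I^-2 L^2 M T^-3]

The two sides have different dimensions, so the equation is NOT dimensionally consistent.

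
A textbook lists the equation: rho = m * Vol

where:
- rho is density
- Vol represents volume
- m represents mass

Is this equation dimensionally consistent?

No

rho (density) has dimensions [L^-3 M].
Vol (volume) has dimensions [L^3].
m (mass) has dimensions [M].

Left side: [L^-3 M]
Right side: [L^3 M]

The two sides have different dimensions, so the equation is NOT dimensionally consistent.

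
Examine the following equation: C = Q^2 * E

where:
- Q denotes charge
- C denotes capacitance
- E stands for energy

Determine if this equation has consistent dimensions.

No

Q (charge) has dimensions [I T].
C (capacitance) has dimensions [I^2 L^-2 M^-1 T^4].
E (energy) has dimensions [L^2 M T^-2].

Left side: [I^2 L^-2 M^-1 T^4]
Right side: [I^2 L^2 M]

The two sides have different dimensions, so the equation is NOT dimensionally consistent.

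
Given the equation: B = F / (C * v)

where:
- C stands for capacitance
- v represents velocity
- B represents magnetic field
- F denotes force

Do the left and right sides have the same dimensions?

No

C (capacitance) has dimensions [I^2 L^-2 M^-1 T^4].
v (velocity) has dimensions [L T^-1].
B (magnetic field) has dimensions [I^-1 M T^-2].
F (force) has dimensions [L M T^-2].

Left side: [I^-1 M T^-2]
Right side: [I^-2 L^2 M^2 T^-5]

The two sides have different dimensions, so the equation is NOT dimensionally consistent.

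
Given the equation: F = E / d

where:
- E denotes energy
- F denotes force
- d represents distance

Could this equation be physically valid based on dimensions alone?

Yes

E (energy) has dimensions [L^2 M T^-2].
F (force) has dimensions [L M T^-2].
d (distance) has dimensions [L].

Left side: [L M T^-2]
Right side: [L M T^-2]

Both sides have the same dimensions, so the equation is dimensionally consistent.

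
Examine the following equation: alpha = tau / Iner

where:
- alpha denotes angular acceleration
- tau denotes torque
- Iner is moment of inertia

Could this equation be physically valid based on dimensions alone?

Yes

alpha (angular acceleration) has dimensions [T^-2].
tau (torque) has dimensions [L^2 M T^-2].
Iner (moment of inertia) has dimensions [L^2 M].

Left side: [T^-2]
Right side: [T^-2]

Both sides have the same dimensions, so the equation is dimensionally consistent.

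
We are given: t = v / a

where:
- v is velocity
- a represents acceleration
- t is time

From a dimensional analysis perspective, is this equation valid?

Yes

v (velocity) has dimensions [L T^-1].
a (acceleration) has dimensions [L T^-2].
t (time) has dimensions [T].

Left side: [T]
Right side: [T]

Both sides have the same dimensions, so the equation is dimensionally consistent.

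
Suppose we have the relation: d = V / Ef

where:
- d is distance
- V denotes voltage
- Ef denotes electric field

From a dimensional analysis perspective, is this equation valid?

Yes

d (distance) has dimensions [L].
V (voltage) has dimensions [I^-1 L^2 M T^-3].
Ef (electric field) has dimensions [I^-1 L M T^-3].

Left side: [L]
Right side: [L]

Both sides have the same dimensions, so the equation is dimensionally consistent.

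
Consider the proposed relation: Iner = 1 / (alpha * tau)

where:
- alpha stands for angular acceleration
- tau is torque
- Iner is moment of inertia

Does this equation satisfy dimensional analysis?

No

alpha (angular acceleration) has dimensions [T^-2].
tau (torque) has dimensions [L^2 M T^-2].
Iner (moment of inertia) has dimensions [L^2 M].

Left side: [L^2 M]
Right side: [L^-2 M^-1 T^4]

The two sides have different dimensions, so the equation is NOT dimensionally consistent.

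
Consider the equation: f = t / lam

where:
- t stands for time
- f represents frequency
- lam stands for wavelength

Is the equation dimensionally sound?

No

t (time) has dimensions [T].
f (frequency) has dimensions [T^-1].
lam (wavelength) has dimensions [L].

Left side: [T^-1]
Right side: [L^-1 T]

The two sides have different dimensions, so the equation is NOT dimensionally consistent.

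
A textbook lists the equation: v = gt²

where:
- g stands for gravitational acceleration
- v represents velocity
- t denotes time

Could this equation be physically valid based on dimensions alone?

No

g (gravitational acceleration) has dimensions [L T^-2].
v (velocity) has dimensions [L T^-1].
t (time) has dimensions [T].

Left side: [L T^-1]
Right side: [L]

The two sides have different dimensions, so the equation is NOT dimensionally consistent.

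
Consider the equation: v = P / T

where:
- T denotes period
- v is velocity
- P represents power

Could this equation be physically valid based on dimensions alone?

No

T (period) has dimensions [T].
v (velocity) has dimensions [L T^-1].
P (power) has dimensions [L^2 M T^-3].

Left side: [L T^-1]
Right side: [L^2 M T^-4]

The two sides have different dimensions, so the equation is NOT dimensionally consistent.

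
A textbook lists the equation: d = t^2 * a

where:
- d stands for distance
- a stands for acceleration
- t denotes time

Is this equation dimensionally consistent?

Yes

d (distance) has dimensions [L].
a (acceleration) has dimensions [L T^-2].
t (time) has dimensions [T].

Left side: [L]
Right side: [L]

Both sides have the same dimensions, so the equation is dimensionally consistent.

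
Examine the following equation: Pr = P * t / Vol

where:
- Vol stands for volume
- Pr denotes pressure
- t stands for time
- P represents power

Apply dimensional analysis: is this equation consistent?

Yes

Vol (volume) has dimensions [L^3].
Pr (pressure) has dimensions [L^-1 M T^-2].
t (time) has dimensions [T].
P (power) has dimensions [L^2 M T^-3].

Left side: [L^-1 M T^-2]
Right side: [L^-1 M T^-2]

Both sides have the same dimensions, so the equation is dimensionally consistent.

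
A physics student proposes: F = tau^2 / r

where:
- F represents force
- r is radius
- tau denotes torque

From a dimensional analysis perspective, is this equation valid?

No

F (force) has dimensions [L M T^-2].
r (radius) has dimensions [L].
tau (torque) has dimensions [L^2 M T^-2].

Left side: [L M T^-2]
Right side: [L^3 M^2 T^-4]

The two sides have different dimensions, so the equation is NOT dimensionally consistent.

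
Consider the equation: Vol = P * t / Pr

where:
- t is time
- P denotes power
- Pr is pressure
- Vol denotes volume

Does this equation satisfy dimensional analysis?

Yes

t (time) has dimensions [T].
P (power) has dimensions [L^2 M T^-3].
Pr (pressure) has dimensions [L^-1 M T^-2].
Vol (volume) has dimensions [L^3].

Left side: [L^3]
Right side: [L^3]

Both sides have the same dimensions, so the equation is dimensionally consistent.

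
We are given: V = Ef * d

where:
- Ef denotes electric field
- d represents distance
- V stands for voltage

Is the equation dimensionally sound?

Yes

Ef (electric field) has dimensions [I^-1 L M T^-3].
d (distance) has dimensions [L].
V (voltage) has dimensions [I^-1 L^2 M T^-3].

Left side: [I^-1 L^2 M T^-3]
Right side: [I^-1 L^2 M T^-3]

Both sides have the same dimensions, so the equation is dimensionally consistent.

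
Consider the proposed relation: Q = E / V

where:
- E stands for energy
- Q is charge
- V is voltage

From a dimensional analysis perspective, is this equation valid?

Yes

E (energy) has dimensions [L^2 M T^-2].
Q (charge) has dimensions [I T].
V (voltage) has dimensions [I^-1 L^2 M T^-3].

Left side: [I T]
Right side: [I T]

Both sides have the same dimensions, so the equation is dimensionally consistent.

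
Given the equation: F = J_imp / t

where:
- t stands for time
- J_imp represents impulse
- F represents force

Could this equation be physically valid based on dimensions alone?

Yes

t (time) has dimensions [T].
J_imp (impulse) has dimensions [L M T^-1].
F (force) has dimensions [L M T^-2].

Left side: [L M T^-2]
Right side: [L M T^-2]

Both sides have the same dimensions, so the equation is dimensionally consistent.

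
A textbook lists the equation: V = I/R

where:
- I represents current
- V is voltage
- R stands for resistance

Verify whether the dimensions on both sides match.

No

I (current) has dimensions [I].
V (voltage) has dimensions [I^-1 L^2 M T^-3].
R (resistance) has dimensions [I^-2 L^2 M T^-3].

Left side: [I^-1 L^2 M T^-3]
Right side: [I^3 L^-2 M^-1 T^3]

The two sides have different dimensions, so the equation is NOT dimensionally consistent.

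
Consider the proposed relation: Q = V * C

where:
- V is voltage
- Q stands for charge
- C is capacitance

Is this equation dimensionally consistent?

Yes

V (voltage) has dimensions [I^-1 L^2 M T^-3].
Q (charge) has dimensions [I T].
C (capacitance) has dimensions [I^2 L^-2 M^-1 T^4].

Left side: [I T]
Right side: [I T]

Both sides have the same dimensions, so the equation is dimensionally consistent.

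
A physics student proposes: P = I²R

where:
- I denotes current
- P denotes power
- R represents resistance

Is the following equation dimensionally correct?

Yes

I (current) has dimensions [I].
P (power) has dimensions [L^2 M T^-3].
R (resistance) has dimensions [I^-2 L^2 M T^-3].

Left side: [L^2 M T^-3]
Right side: [L^2 M T^-3]

Both sides have the same dimensions, so the equation is dimensionally consistent.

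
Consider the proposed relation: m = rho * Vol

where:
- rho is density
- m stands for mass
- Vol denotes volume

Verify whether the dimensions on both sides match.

Yes

rho (density) has dimensions [L^-3 M].
m (mass) has dimensions [M].
Vol (volume) has dimensions [L^3].

Left side: [M]
Right side: [M]

Both sides have the same dimensions, so the equation is dimensionally consistent.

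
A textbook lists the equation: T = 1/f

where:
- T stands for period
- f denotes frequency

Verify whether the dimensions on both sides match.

Yes

T (period) has dimensions [T].
f (frequency) has dimensions [T^-1].

Left side: [T]
Right side: [T]

Both sides have the same dimensions, so the equation is dimensionally consistent.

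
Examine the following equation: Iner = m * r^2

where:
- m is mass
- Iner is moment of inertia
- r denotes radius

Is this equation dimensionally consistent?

Yes

m (mass) has dimensions [M].
Iner (moment of inertia) has dimensions [L^2 M].
r (radius) has dimensions [L].

Left side: [L^2 M]
Right side: [L^2 M]

Both sides have the same dimensions, so the equation is dimensionally consistent.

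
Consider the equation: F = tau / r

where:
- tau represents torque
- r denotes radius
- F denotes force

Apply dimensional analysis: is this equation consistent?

Yes

tau (torque) has dimensions [L^2 M T^-2].
r (radius) has dimensions [L].
F (force) has dimensions [L M T^-2].

Left side: [L M T^-2]
Right side: [L M T^-2]

Both sides have the same dimensions, so the equation is dimensionally consistent.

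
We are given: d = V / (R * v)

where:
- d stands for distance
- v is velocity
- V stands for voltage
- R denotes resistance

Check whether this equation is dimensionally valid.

No

d (distance) has dimensions [L].
v (velocity) has dimensions [L T^-1].
V (voltage) has dimensions [I^-1 L^2 M T^-3].
R (resistance) has dimensions [I^-2 L^2 M T^-3].

Left side: [L]
Right side: [I L^-1 T]

The two sides have different dimensions, so the equation is NOT dimensionally consistent.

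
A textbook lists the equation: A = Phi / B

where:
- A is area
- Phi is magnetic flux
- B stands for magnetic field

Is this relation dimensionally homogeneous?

Yes

A (area) has dimensions [L^2].
Phi (magnetic flux) has dimensions [I^-1 L^2 M T^-2].
B (magnetic field) has dimensions [I^-1 M T^-2].

Left side: [L^2]
Right side: [L^2]

Both sides have the same dimensions, so the equation is dimensionally consistent.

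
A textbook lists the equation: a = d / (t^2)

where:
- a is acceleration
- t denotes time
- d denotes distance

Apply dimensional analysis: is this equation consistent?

Yes

a (acceleration) has dimensions [L T^-2].
t (time) has dimensions [T].
d (distance) has dimensions [L].

Left side: [L T^-2]
Right side: [L T^-2]

Both sides have the same dimensions, so the equation is dimensionally consistent.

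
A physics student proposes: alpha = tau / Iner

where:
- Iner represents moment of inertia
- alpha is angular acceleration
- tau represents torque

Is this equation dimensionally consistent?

Yes

Iner (moment of inertia) has dimensions [L^2 M].
alpha (angular acceleration) has dimensions [T^-2].
tau (torque) has dimensions [L^2 M T^-2].

Left side: [T^-2]
Right side: [T^-2]

Both sides have the same dimensions, so the equation is dimensionally consistent.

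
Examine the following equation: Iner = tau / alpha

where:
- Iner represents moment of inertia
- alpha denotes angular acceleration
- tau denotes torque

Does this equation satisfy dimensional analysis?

Yes

Iner (moment of inertia) has dimensions [L^2 M].
alpha (angular acceleration) has dimensions [T^-2].
tau (torque) has dimensions [L^2 M T^-2].

Left side: [L^2 M]
Right side: [L^2 M]

Both sides have the same dimensions, so the equation is dimensionally consistent.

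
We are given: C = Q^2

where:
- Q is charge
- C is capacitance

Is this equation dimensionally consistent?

No

Q (charge) has dimensions [I T].
C (capacitance) has dimensions [I^2 L^-2 M^-1 T^4].

Left side: [I^2 L^-2 M^-1 T^4]
Right side: [I^2 T^2]

The two sides have different dimensions, so the equation is NOT dimensionally consistent.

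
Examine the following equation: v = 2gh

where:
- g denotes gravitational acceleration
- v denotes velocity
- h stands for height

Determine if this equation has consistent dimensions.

No

g (gravitational acceleration) has dimensions [L T^-2].
v (velocity) has dimensions [L T^-1].
h (height) has dimensions [L].

Left side: [L T^-1]
Right side: [L^2 T^-2]

The two sides have different dimensions, so the equation is NOT dimensionally consistent.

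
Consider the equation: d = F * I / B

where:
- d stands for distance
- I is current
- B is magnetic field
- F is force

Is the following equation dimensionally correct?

No

d (distance) has dimensions [L].
I (current) has dimensions [I].
B (magnetic field) has dimensions [I^-1 M T^-2].
F (force) has dimensions [L M T^-2].

Left side: [L]
Right side: [I^2 L]

The two sides have different dimensions, so the equation is NOT dimensionally consistent.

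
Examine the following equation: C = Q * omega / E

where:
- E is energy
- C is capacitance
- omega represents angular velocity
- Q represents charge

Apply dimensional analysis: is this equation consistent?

No

E (energy) has dimensions [L^2 M T^-2].
C (capacitance) has dimensions [I^2 L^-2 M^-1 T^4].
omega (angular velocity) has dimensions [T^-1].
Q (charge) has dimensions [I T].

Left side: [I^2 L^-2 M^-1 T^4]
Right side: [I L^-2 M^-1 T^2]

The two sides have different dimensions, so the equation is NOT dimensionally consistent.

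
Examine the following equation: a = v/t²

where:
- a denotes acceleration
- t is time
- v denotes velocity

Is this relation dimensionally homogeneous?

No

a (acceleration) has dimensions [L T^-2].
t (time) has dimensions [T].
v (velocity) has dimensions [L T^-1].

Left side: [L T^-2]
Right side: [L T^-3]

The two sides have different dimensions, so the equation is NOT dimensionally consistent.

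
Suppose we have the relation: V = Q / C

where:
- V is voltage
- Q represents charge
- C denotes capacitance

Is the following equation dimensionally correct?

Yes

V (voltage) has dimensions [I^-1 L^2 M T^-3].
Q (charge) has dimensions [I T].
C (capacitance) has dimensions [I^2 L^-2 M^-1 T^4].

Left side: [I^-1 L^2 M T^-3]
Right side: [I^-1 L^2 M T^-3]

Both sides have the same dimensions, so the equation is dimensionally consistent.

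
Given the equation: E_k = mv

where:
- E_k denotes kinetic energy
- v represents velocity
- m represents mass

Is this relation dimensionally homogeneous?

No

E_k (kinetic energy) has dimensions [L^2 M T^-2].
v (velocity) has dimensions [L T^-1].
m (mass) has dimensions [M].

Left side: [L^2 M T^-2]
Right side: [L M T^-1]

The two sides have different dimensions, so the equation is NOT dimensionally consistent.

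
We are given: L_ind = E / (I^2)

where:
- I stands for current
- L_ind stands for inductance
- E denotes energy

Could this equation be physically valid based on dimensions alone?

Yes

I (current) has dimensions [I].
L_ind (inductance) has dimensions [I^-2 L^2 M T^-2].
E (energy) has dimensions [L^2 M T^-2].

Left side: [I^-2 L^2 M T^-2]
Right side: [I^-2 L^2 M T^-2]

Both sides have the same dimensions, so the equation is dimensionally consistent.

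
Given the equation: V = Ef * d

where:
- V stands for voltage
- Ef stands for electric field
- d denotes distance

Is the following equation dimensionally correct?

Yes

V (voltage) has dimensions [I^-1 L^2 M T^-3].
Ef (electric field) has dimensions [I^-1 L M T^-3].
d (distance) has dimensions [L].

Left side: [I^-1 L^2 M T^-3]
Right side: [I^-1 L^2 M T^-3]

Both sides have the same dimensions, so the equation is dimensionally consistent.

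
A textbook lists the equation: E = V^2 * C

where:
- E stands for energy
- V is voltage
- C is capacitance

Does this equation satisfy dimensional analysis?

Yes

E (energy) has dimensions [L^2 M T^-2].
V (voltage) has dimensions [I^-1 L^2 M T^-3].
C (capacitance) has dimensions [I^2 L^-2 M^-1 T^4].

Left side: [L^2 M T^-2]
Right side: [L^2 M T^-2]

Both sides have the same dimensions, so the equation is dimensionally consistent.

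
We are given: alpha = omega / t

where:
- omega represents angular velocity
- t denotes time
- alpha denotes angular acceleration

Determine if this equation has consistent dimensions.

Yes

omega (angular velocity) has dimensions [T^-1].
t (time) has dimensions [T].
alpha (angular acceleration) has dimensions [T^-2].

Left side: [T^-2]
Right side: [T^-2]

Both sides have the same dimensions, so the equation is dimensionally consistent.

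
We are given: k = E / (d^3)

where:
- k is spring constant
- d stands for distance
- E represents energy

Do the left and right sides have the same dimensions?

No

k (spring constant) has dimensions [M T^-2].
d (distance) has dimensions [L].
E (energy) has dimensions [L^2 M T^-2].

Left side: [M T^-2]
Right side: [L^-1 M T^-2]

The two sides have different dimensions, so the equation is NOT dimensionally consistent.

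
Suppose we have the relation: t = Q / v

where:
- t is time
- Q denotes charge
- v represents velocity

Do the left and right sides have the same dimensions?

No

t (time) has dimensions [T].
Q (charge) has dimensions [I T].
v (velocity) has dimensions [L T^-1].

Left side: [T]
Right side: [I L^-1 T^2]

The two sides have different dimensions, so the equation is NOT dimensionally consistent.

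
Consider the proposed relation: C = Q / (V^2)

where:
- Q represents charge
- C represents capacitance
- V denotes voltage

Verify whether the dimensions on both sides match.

No

Q (charge) has dimensions [I T].
C (capacitance) has dimensions [I^2 L^-2 M^-1 T^4].
V (voltage) has dimensions [I^-1 L^2 M T^-3].

Left side: [I^2 L^-2 M^-1 T^4]
Right side: [I^3 L^-4 M^-2 T^7]

The two sides have different dimensions, so the equation is NOT dimensionally consistent.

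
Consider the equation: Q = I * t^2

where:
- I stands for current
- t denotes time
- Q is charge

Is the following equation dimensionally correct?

No

I (current) has dimensions [I].
t (time) has dimensions [T].
Q (charge) has dimensions [I T].

Left side: [I T]
Right side: [I T^2]

The two sides have different dimensions, so the equation is NOT dimensionally consistent.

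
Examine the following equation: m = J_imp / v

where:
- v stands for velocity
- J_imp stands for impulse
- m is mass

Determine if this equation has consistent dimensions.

Yes

v (velocity) has dimensions [L T^-1].
J_imp (impulse) has dimensions [L M T^-1].
m (mass) has dimensions [M].

Left side: [M]
Right side: [M]

Both sides have the same dimensions, so the equation is dimensionally consistent.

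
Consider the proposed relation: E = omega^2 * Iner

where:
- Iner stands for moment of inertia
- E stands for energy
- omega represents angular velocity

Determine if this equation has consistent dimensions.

Yes

Iner (moment of inertia) has dimensions [L^2 M].
E (energy) has dimensions [L^2 M T^-2].
omega (angular velocity) has dimensions [T^-1].

Left side: [L^2 M T^-2]
Right side: [L^2 M T^-2]

Both sides have the same dimensions, so the equation is dimensionally consistent.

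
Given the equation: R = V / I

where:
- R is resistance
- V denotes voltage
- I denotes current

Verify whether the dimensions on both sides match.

Yes

R (resistance) has dimensions [I^-2 L^2 M T^-3].
V (voltage) has dimensions [I^-1 L^2 M T^-3].
I (current) has dimensions [I].

Left side: [I^-2 L^2 M T^-3]
Right side: [I^-2 L^2 M T^-3]

Both sides have the same dimensions, so the equation is dimensionally consistent.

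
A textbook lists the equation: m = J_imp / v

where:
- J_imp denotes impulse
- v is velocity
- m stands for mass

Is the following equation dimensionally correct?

Yes

J_imp (impulse) has dimensions [L M T^-1].
v (velocity) has dimensions [L T^-1].
m (mass) has dimensions [M].

Left side: [M]
Right side: [M]

Both sides have the same dimensions, so the equation is dimensionally consistent.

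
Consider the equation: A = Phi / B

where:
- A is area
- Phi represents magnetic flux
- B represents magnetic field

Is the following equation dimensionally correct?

Yes

A (area) has dimensions [L^2].
Phi (magnetic flux) has dimensions [I^-1 L^2 M T^-2].
B (magnetic field) has dimensions [I^-1 M T^-2].

Left side: [L^2]
Right side: [L^2]

Both sides have the same dimensions, so the equation is dimensionally consistent.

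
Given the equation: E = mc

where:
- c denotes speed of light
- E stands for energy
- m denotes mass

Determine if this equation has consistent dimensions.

No

c (speed of light) has dimensions [L T^-1].
E (energy) has dimensions [L^2 M T^-2].
m (mass) has dimensions [M].

Left side: [L^2 M T^-2]
Right side: [L M T^-1]

The two sides have different dimensions, so the equation is NOT dimensionally consistent.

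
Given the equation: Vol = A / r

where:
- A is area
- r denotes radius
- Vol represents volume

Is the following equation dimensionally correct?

No

A (area) has dimensions [L^2].
r (radius) has dimensions [L].
Vol (volume) has dimensions [L^3].

Left side: [L^3]
Right side: [L]

The two sides have different dimensions, so the equation is NOT dimensionally consistent.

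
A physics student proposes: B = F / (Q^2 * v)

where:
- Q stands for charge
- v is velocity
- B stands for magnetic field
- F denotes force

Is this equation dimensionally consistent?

No

Q (charge) has dimensions [I T].
v (velocity) has dimensions [L T^-1].
B (magnetic field) has dimensions [I^-1 M T^-2].
F (force) has dimensions [L M T^-2].

Left side: [I^-1 M T^-2]
Right side: [I^-2 M T^-3]

The two sides have different dimensions, so the equation is NOT dimensionally consistent.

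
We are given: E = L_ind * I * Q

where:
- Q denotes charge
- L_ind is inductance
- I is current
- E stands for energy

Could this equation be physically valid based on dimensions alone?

No

Q (charge) has dimensions [I T].
L_ind (inductance) has dimensions [I^-2 L^2 M T^-2].
I (current) has dimensions [I].
E (energy) has dimensions [L^2 M T^-2].

Left side: [L^2 M T^-2]
Right side: [L^2 M T^-1]

The two sides have different dimensions, so the equation is NOT dimensionally consistent.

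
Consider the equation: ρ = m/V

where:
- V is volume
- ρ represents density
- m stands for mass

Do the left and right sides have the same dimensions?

Yes

V (volume) has dimensions [L^3].
ρ (density) has dimensions [L^-3 M].
m (mass) has dimensions [M].

Left side: [L^-3 M]
Right side: [L^-3 M]

Both sides have the same dimensions, so the equation is dimensionally consistent.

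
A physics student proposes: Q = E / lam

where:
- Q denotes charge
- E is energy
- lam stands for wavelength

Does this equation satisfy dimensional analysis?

No

Q (charge) has dimensions [I T].
E (energy) has dimensions [L^2 M T^-2].
lam (wavelength) has dimensions [L].

Left side: [I T]
Right side: [L M T^-2]

The two sides have different dimensions, so the equation is NOT dimensionally consistent.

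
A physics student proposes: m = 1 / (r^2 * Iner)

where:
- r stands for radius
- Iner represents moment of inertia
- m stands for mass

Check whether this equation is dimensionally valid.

No

r (radius) has dimensions [L].
Iner (moment of inertia) has dimensions [L^2 M].
m (mass) has dimensions [M].

Left side: [M]
Right side: [L^-4 M^-1]

The two sides have different dimensions, so the equation is NOT dimensionally consistent.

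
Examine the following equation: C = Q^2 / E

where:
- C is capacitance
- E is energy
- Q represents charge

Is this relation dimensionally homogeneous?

Yes

C (capacitance) has dimensions [I^2 L^-2 M^-1 T^4].
E (energy) has dimensions [L^2 M T^-2].
Q (charge) has dimensions [I T].

Left side: [I^2 L^-2 M^-1 T^4]
Right side: [I^2 L^-2 M^-1 T^4]

Both sides have the same dimensions, so the equation is dimensionally consistent.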